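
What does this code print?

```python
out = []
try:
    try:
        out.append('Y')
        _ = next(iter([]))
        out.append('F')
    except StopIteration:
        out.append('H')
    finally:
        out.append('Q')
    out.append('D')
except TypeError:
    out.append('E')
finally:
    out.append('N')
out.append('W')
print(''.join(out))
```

Execution trace: 'Y' (inner try body) → 'H' (inner except StopIteration) → 'Q' (inner finally) → 'D' (try body, no exception) → 'N' (finally) → 'W' (after the try/except). Output: YHQDNW

Answer: YHQDNW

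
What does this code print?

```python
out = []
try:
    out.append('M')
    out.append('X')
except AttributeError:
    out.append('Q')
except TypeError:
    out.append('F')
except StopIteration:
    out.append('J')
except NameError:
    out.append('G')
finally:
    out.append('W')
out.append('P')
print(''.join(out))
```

Execution trace: 'M' (try body) → 'X' (try body, no exception) → 'W' (finally) → 'P' (after the try/except). Output: MXWP

Answer: MXWP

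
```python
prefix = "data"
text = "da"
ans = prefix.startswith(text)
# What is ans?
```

Trace:
`prefix = "data"` → prefix = 'data'
`text = "da"` → text = 'da'
`ans = prefix.startswith(text)` → ans = True
So ans = True

Answer: True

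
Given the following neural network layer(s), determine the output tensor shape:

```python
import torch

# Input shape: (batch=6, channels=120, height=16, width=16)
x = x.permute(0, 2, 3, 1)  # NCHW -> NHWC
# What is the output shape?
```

Input: (6, 120, 16, 16) -> Output: (6, 16, 16, 120)

Answer: (6, 16, 16, 120)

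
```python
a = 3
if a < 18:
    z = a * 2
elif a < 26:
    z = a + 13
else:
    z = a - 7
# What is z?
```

Trace:
`a = 3` → a = 3
`if a < 18: ...` → a < 18 is True → z = 6
So z = 6

Answer: 6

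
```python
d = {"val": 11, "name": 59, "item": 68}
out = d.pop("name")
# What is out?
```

Trace:
`d = {"val": 11, "name": 59, "item": 68}` → d = {'val': 11, 'name': 59, 'item': 68}
`out = d.pop("name")` → d = {'val': 11, 'item': 68}; out = 59
So out = 59

Answer: 59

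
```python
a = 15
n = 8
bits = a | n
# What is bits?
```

Trace:
`a = 15` → a = 15
`n = 8` → n = 8
`bits = a | n` → bits = 15
So bits = 15

Answer: 15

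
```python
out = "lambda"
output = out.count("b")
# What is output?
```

Trace:
`out = "lambda"` → out = 'lambda'
`output = out.count("b")` → output = 1
So output = 1

Answer: 1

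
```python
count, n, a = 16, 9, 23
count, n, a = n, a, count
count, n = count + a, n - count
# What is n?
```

Trace:
`count, n, a = 16, 9, 23` → count = 16; n = 9; a = 23
`count, n, a = n, a, count` → count = 9; n = 23; a = 16
`count, n = count + a, n - count` → count = 25; n = 14
So n = 14

Answer: 14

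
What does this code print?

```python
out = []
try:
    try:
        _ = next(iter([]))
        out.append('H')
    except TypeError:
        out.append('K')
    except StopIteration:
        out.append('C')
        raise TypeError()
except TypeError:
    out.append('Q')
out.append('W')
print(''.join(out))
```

Execution trace: 'C' (inner except StopIteration) → 'Q' (outer except TypeError) → 'W' (after the try/except). Output: CQW

Answer: CQW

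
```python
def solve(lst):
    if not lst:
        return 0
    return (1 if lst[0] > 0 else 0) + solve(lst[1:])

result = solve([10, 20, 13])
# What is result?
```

Count of positive elements in [10, 20, 13] = 3

Answer: 3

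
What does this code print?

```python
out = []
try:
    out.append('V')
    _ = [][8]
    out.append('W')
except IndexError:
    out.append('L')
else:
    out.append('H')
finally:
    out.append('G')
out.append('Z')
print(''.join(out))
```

Execution trace: 'V' (try body) → 'L' (except IndexError) → 'G' (finally) → 'Z' (after the try/except). Output: VLGZ

Answer: VLGZ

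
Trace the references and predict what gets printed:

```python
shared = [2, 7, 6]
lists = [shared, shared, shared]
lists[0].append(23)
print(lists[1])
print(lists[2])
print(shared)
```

Key concept: list of same reference.
Step by step:
`shared = [2, 7, 6]` → shared = [2, 7, 6]
`lists = [shared, shared, shared]` → lists = [[2, 7, 6], [2, 7, 6], [2, 7, 6]]
`lists[0].append(23)` → shared = [2, 7, 6, 23]; lists = [[2, 7, 6, 23], [2, 7, 6, 23], [2, 7, 6, 23]]
`print(lists[1])` → prints [2, 7, 6, 23]
`print(lists[2])` → prints [2, 7, 6, 23]
`print(shared)` → prints [2, 7, 6, 23]

Answer:
[2, 7, 6, 23]
[2, 7, 6, 23]
[2, 7, 6, 23]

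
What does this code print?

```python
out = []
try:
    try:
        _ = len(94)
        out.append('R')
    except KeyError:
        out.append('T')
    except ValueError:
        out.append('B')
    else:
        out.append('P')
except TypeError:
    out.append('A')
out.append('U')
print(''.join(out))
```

Execution trace: 'A' (outer except TypeError) → 'U' (after the try/except). Output: AU

Answer: AU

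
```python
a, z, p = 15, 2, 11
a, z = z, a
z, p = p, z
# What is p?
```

Trace:
`a, z, p = 15, 2, 11` → a = 15; z = 2; p = 11
`a, z = z, a` → a = 2; z = 15
`z, p = p, z` → z = 11; p = 15
So p = 15

Answer: 15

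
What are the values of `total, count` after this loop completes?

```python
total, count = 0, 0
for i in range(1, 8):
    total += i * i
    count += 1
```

Sum of squares and count
`total, count` takes the values: (0, 0) → (1, 0) → (1, 1) → (5, 1) → (5, 2) → (14, 2) → (14, 3) → (30, 3) → (30, 4) → (55, 4) → (55, 5) → (91, 5) → (91, 6) → (140, 6) → (140, 7)

Answer: 140, 7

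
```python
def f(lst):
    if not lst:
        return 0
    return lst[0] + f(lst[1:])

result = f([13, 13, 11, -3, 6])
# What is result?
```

13 + 13 + 11 + (-3) + 6 + 0 = 40

Answer: 40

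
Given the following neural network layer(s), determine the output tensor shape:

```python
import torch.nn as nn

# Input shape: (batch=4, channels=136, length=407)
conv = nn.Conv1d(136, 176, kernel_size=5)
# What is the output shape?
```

Input: (4, 136, 407) -> Output: (4, 176, 403)

Answer: (4, 176, 403)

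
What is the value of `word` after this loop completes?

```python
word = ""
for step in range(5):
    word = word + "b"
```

Repeat 'b' 5 times
`word` takes the values: "" → "b" → "bb" → "bbb" → "bbbb" → "bbbbb"

Answer: "bbbbb"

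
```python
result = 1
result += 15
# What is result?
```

Trace:
`result = 1` → result = 1
`result += 15` → result = 16
So result = 16

Answer: 16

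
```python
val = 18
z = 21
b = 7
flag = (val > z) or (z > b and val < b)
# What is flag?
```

Trace:
`val = 18` → val = 18
`z = 21` → z = 21
`b = 7` → b = 7
`flag = (val > z) or (z > b and val < b)` → flag = False
So flag = False

Answer: False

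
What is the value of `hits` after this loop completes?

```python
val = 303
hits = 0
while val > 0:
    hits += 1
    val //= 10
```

Count digits by repeated division by 10
`hits` takes the values: 0 → 1 → 2 → 3

Answer: 3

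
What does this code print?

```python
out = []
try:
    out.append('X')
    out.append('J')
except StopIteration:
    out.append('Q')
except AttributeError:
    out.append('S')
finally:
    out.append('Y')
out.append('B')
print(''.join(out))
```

Execution trace: 'X' (try body) → 'J' (try body, no exception) → 'Y' (finally) → 'B' (after the try/except). Output: XJYB

Answer: XJYB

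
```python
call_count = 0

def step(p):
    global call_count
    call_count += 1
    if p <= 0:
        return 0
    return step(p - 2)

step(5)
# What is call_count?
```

Linear recursion stepping by 2: 4 calls from p=5 down to ≤0.

Answer: 4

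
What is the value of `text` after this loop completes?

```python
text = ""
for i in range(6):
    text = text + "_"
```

Repeat '_' 6 times
`text` takes the values: "" → "_" → "__" → "___" → "____" → "_____" → "______"

Answer: "______"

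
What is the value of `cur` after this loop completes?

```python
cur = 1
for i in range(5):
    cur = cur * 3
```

Multiply by 3, 5 times: 1 * 3^5 = 243
`cur` takes the values: 1 → 3 → 9 → 27 → 81 → 243

Answer: 243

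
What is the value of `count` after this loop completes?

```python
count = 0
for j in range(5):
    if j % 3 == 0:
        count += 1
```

Count numbers divisible by 3 in range(5)
`count` takes the values: 0 → 1 → 2

Answer: 2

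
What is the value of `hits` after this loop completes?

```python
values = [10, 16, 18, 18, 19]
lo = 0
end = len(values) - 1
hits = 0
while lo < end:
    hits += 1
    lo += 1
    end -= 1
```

Iterations until pointers meet (list length 5)
`hits` takes the values: 0 → 1 → 2

Answer: 2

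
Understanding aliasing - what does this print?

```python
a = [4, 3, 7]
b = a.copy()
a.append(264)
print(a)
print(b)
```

Key concept: list.copy() creates independent copy.
Step by step:
`a = [4, 3, 7]` → a = [4, 3, 7]
`b = a.copy()` → b = [4, 3, 7]
`a.append(264)` → a = [4, 3, 7, 264]
`print(a)` → prints [4, 3, 7, 264]
`print(b)` → prints [4, 3, 7]

Answer:
[4, 3, 7, 264]
[4, 3, 7]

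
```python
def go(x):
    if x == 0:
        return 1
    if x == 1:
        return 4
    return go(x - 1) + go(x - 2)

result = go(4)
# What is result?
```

Build up from base cases: go(0)=1, go(1)=4, go(2)=5, go(3)=9, go(4)=14

Answer: 14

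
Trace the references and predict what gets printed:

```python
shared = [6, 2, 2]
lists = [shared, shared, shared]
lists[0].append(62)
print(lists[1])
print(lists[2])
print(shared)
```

Key concept: list of same reference.
Step by step:
`shared = [6, 2, 2]` → shared = [6, 2, 2]
`lists = [shared, shared, shared]` → lists = [[6, 2, 2], [6, 2, 2], [6, 2, 2]]
`lists[0].append(62)` → shared = [6, 2, 2, 62]; lists = [[6, 2, 2, 62], [6, 2, 2, 62], [6, 2, 2, 62]]
`print(lists[1])` → prints [6, 2, 2, 62]
`print(lists[2])` → prints [6, 2, 2, 62]
`print(shared)` → prints [6, 2, 2, 62]

Answer:
[6, 2, 2, 62]
[6, 2, 2, 62]
[6, 2, 2, 62]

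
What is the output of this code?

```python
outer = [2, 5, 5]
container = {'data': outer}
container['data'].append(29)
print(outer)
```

Key concept: dict holds reference to list.
Step by step:
`outer = [2, 5, 5]` → outer = [2, 5, 5]
`container = {'data': outer}` → container = {'data': [2, 5, 5]}
`container['data'].append(29)` → outer = [2, 5, 5, 29]; container = {'data': [2, 5, 5, 29]}
`print(outer)` → prints [2, 5, 5, 29]

Answer: [2, 5, 5, 29]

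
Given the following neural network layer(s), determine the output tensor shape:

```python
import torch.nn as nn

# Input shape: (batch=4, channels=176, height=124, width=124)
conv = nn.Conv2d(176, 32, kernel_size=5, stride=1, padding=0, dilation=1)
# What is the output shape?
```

Input: (4, 176, 124, 124) -> Output: (4, 32, 120, 120)

Answer: (4, 32, 120, 120)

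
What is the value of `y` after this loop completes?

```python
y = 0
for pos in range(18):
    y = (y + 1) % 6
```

Increment mod 6, 18 times = 0
`y` takes the values: 0 → 1 → 2 → 3 → 4 → 5 → 0 → 1 → 2 → 3 → 4 → 5 → 0 → 1 → 2 → 3 → 4 → 5 → 0

Answer: 0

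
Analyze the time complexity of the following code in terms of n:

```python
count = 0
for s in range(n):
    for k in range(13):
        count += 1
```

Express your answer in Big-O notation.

Each loop level contributes: n × 1. Multiplying the contributions gives O(n).

Answer: O(n)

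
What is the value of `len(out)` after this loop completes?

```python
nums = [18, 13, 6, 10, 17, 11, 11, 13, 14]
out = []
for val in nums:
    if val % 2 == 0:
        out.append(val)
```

Count even numbers in [18, 13, 6, 10, 17, 11, 11, 13, 14]
`out` takes the values: [] → [18] → [18, 6] → [18, 6, 10] → [18, 6, 10, 14]
So `len(out)` = 4

Answer: 4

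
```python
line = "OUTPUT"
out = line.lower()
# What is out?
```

Trace:
`line = "OUTPUT"` → line = 'OUTPUT'
`out = line.lower()` → out = 'output'
So out = 'output'

Answer: 'output'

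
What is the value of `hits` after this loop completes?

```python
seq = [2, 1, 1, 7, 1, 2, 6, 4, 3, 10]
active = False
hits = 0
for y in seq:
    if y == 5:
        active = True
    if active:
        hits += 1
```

Count elements after first 5 in [2, 1, 1, 7, 1, 2, 6, 4, 3, 10]
`hits` takes the values: 0

Answer: 0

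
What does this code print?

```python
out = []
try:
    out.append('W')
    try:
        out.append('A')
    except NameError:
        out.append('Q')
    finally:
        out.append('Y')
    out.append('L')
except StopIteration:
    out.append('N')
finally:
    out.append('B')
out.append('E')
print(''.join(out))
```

Execution trace: 'W' (try body) → 'A' (inner try body, no exception) → 'Y' (inner finally) → 'L' (try body, no exception) → 'B' (finally) → 'E' (after the try/except). Output: WAYLBE

Answer: WAYLBE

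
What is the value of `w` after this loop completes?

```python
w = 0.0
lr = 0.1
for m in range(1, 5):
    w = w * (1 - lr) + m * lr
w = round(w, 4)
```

Moving average with lr=0.1
`w` takes the values: 0.0 → 0.1 → 0.29 → 0.561 → 0.9049

Answer: 0.9049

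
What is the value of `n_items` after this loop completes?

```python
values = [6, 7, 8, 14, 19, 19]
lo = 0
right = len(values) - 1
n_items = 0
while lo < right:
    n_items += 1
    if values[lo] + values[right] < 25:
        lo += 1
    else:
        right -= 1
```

Steps to find pair summing to 25
`n_items` takes the values: 0 → 1 → 2 → 3 → 4 → 5

Answer: 5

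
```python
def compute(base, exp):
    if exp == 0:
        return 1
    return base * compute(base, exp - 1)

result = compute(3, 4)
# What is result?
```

compute(3, 4) = 3 * 3 * 3 * 3 = 81

Answer: 81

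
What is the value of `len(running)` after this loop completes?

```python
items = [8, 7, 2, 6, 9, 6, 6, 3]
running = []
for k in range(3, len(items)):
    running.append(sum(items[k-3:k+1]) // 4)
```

Number of 4-element averages
`running` takes the values: [] → [5] → [5, 6] → [5, 6, 5] → [5, 6, 5, 6] → [5, 6, 5, 6, 6]
So `len(running)` = 5

Answer: 5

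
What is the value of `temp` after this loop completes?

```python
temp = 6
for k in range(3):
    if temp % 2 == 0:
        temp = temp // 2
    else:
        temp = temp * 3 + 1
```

Collatz-style transformation from 6
`temp` takes the values: 6 → 3 → 10 → 5

Answer: 5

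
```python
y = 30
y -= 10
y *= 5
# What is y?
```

Trace:
`y = 30` → y = 30
`y -= 10` → y = 20
`y *= 5` → y = 100
So y = 100

Answer: 100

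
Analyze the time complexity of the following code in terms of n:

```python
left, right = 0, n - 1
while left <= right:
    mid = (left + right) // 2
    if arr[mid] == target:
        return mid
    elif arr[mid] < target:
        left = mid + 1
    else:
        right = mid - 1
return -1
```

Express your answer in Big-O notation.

This is Binary search in a sorted array. Time complexity: O(log n).

Answer: O(log n)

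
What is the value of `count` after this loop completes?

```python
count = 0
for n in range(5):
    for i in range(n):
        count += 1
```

Triangle number: 0+1+2+...+4
`count` takes the values: 0 → 1 → 2 → 3 → 4 → 5 → 6 → 7 → 8 → 9 → 10

Answer: 10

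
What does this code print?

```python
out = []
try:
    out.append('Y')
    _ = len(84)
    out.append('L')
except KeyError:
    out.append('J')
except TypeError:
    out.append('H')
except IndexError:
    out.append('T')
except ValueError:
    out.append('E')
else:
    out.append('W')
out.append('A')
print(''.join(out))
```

Execution trace: 'Y' (try body) → 'H' (except TypeError) → 'A' (after the try/except). Output: YHA

Answer: YHA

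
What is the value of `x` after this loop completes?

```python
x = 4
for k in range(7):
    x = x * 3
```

Multiply by 3, 7 times: 4 * 3^7 = 8748
`x` takes the values: 4 → 12 → 36 → 108 → 324 → 972 → 2916 → 8748

Answer: 8748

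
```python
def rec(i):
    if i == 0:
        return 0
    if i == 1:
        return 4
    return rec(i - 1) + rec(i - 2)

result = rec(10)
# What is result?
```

Build up from base cases: rec(0)=0, rec(1)=4, rec(2)=4, rec(3)=8, rec(4)=12, rec(5)=20, rec(6)=32, ..., rec(10)=220

Answer: 220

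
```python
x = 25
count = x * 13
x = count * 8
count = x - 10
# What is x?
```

Trace:
`x = 25` → x = 25
`count = x * 13` → count = 325
`x = count * 8` → x = 2600
`count = x - 10` → count = 2590
So x = 2600

Answer: 2600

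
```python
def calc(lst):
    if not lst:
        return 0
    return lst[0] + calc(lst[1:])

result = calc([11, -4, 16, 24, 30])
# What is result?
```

11 + (-4) + 16 + 24 + 30 + 0 = 77

Answer: 77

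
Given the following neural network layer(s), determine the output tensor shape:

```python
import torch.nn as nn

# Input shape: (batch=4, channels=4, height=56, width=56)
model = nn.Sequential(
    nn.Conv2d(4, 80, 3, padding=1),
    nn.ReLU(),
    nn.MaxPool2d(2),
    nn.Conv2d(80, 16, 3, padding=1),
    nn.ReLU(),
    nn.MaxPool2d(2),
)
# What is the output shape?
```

Input: (4, 4, 56, 56) -> after first Conv2d: (4, 80, 56, 56) -> after first MaxPool2d: (4, 80, 28, 28) -> after second Conv2d: (4, 16, 28, 28) -> Output: (4, 16, 14, 14)

Answer: (4, 16, 14, 14)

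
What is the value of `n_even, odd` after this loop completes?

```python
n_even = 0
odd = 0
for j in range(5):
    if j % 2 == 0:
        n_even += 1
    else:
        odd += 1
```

Count evens and odds in range(5)
`n_even, odd` takes the values: (0, 0) → (1, 0) → (1, 1) → (2, 1) → (2, 2) → (3, 2)

Answer: 3, 2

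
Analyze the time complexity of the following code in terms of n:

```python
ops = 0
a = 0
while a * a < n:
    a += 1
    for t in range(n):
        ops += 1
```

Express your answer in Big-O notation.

Each loop level contributes: √n × n. Multiplying the contributions gives O(n√n).

Answer: O(n√n)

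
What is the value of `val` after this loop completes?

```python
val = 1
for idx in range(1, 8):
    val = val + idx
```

Start at 1, add 1 through 7
`val` takes the values: 1 → 2 → 4 → 7 → 11 → 16 → 22 → 29

Answer: 29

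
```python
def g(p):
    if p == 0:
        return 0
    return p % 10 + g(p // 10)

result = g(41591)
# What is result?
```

Sum of digits of 41591: 1 + 9 + 5 + 1 + 4 = 20

Answer: 20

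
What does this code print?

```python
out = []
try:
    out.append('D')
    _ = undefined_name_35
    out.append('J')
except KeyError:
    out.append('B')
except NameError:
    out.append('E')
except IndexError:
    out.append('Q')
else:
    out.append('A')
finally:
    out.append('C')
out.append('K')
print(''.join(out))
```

Execution trace: 'D' (try body) → 'E' (except NameError) → 'C' (finally) → 'K' (after the try/except). Output: DECK

Answer: DECK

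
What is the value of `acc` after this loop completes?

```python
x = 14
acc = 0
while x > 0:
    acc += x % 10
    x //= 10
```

Sum digits of 14
`acc` takes the values: 0 → 4 → 5

Answer: 5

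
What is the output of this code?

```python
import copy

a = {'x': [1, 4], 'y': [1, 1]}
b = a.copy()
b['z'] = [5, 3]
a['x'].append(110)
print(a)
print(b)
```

Key concept: shallow copy of dict with mutable values.
Step by step:
`a = {'x': [1, 4], 'y': [1, 1]}` → a = {'x': [1, 4], 'y': [1, 1]}
`b = a.copy()` → b = {'x': [1, 4], 'y': [1, 1]}
`b['z'] = [5, 3]` → b = {'x': [1, 4], 'y': [1, 1], 'z': [5, 3]}
`a['x'].append(110)` → a = {'x': [1, 4, 110], 'y': [1, 1]}; b = {'x': [1, 4, 110], 'y': [1, 1], 'z': [5, 3]}
`print(a)` → prints {'x': [1, 4, 110], 'y': [1, 1]}
`print(b)` → prints {'x': [1, 4, 110], 'y': [1, 1], 'z': [5, 3]}

Answer:
{'x': [1, 4, 110], 'y': [1, 1]}
{'x': [1, 4, 110], 'y': [1, 1], 'z': [5, 3]}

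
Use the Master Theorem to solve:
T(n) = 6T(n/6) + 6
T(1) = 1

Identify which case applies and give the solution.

a=6, b=6, f(n)=6. log_6(6) = 1. Since c=0 < 1, Case 1 applies: T(n) = Θ(n^log_b(a)) = O(n).

Answer: O(n) - Case 1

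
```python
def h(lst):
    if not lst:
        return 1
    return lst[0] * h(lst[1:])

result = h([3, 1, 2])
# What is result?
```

Product over [3, 1, 2] = 3 * 1 * 2 = 6

Answer: 6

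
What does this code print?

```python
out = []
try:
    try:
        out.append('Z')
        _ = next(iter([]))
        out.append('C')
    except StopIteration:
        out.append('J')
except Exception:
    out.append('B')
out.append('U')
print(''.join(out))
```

Execution trace: 'Z' (inner try body) → 'J' (inner except StopIteration) → 'U' (after the try/except). Output: ZJU

Answer: ZJU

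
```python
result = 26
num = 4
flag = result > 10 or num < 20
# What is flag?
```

Trace:
`result = 26` → result = 26
`num = 4` → num = 4
`flag = result > 10 or num < 20` → flag = True
So flag = True

Answer: True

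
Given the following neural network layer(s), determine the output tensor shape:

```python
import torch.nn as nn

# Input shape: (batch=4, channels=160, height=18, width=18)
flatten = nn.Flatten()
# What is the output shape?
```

Input: (4, 160, 18, 18) -> Output: (4, 51840)

Answer: (4, 51840)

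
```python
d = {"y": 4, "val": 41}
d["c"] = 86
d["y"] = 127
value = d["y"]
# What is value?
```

Trace:
`d = {"y": 4, "val": 41}` → d = {'y': 4, 'val': 41}
`d["c"] = 86` → d = {'y': 4, 'val': 41, 'c': 86}
`d["y"] = 127` → d = {'y': 127, 'val': 41, 'c': 86}
`value = d["y"]` → value = 127
So value = 127

Answer: 127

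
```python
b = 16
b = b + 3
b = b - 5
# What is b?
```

Trace:
`b = 16` → b = 16
`b = b + 3` → b = 19
`b = b - 5` → b = 14
So b = 14

Answer: 14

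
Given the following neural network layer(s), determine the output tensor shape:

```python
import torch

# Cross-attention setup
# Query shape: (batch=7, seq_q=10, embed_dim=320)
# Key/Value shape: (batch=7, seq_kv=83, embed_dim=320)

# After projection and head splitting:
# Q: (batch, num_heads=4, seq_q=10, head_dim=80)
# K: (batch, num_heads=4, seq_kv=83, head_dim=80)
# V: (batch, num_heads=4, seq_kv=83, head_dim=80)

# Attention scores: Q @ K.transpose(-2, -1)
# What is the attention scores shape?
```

Input: (7, 10, 320) -> Output: (7, 4, 10, 83)

Answer: (7, 4, 10, 83)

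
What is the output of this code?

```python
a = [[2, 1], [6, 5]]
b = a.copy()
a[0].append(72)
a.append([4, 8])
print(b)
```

Key concept: shallow copy with nested lists.
Step by step:
`a = [[2, 1], [6, 5]]` → a = [[2, 1], [6, 5]]
`b = a.copy()` → b = [[2, 1], [6, 5]]
`a[0].append(72)` → a = [[2, 1, 72], [6, 5]]; b = [[2, 1, 72], [6, 5]]
`a.append([4, 8])` → a = [[2, 1, 72], [6, 5], [4, 8]]
`print(b)` → prints [[2, 1, 72], [6, 5]]

Answer: [[2, 1, 72], [6, 5]]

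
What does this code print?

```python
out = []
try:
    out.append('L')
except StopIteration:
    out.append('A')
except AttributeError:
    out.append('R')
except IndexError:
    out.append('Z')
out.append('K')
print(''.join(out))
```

Execution trace: 'L' (try body, no exception) → 'K' (after the try/except). Output: LK

Answer: LK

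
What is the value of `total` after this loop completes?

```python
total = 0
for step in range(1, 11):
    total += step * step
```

Sum of squares 1² to 10² = 385
`total` takes the values: 0 → 1 → 5 → 14 → 30 → 55 → 91 → 140 → 204 → 285 → 385

Answer: 385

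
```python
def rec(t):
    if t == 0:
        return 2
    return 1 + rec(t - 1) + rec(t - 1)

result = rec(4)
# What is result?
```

rec(t) = 1 + 2·rec(t-1), rec(0)=2. Closed form: (2+1)·2^4 - 1 = 47.

Answer: 47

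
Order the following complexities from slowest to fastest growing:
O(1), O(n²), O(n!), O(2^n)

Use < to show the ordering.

Ordered by growth rate: O(1) < O(n²) < O(2^n) < O(n!)

Answer: O(1) < O(n²) < O(2^n) < O(n!)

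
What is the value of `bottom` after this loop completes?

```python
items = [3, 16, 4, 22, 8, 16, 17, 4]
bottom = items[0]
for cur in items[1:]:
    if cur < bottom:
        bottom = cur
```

Minimum of [3, 16, 4, 22, 8, 16, 17, 4]
`bottom` takes the values: 3

Answer: 3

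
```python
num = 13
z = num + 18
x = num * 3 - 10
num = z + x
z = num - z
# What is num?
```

Trace:
`num = 13` → num = 13
`z = num + 18` → z = 31
`x = num * 3 - 10` → x = 29
`num = z + x` → num = 60
`z = num - z` → z = 29
So num = 60

Answer: 60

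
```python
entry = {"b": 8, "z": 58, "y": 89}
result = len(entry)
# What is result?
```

Trace:
`entry = {"b": 8, "z": 58, "y": 89}` → entry = {'b': 8, 'z': 58, 'y': 89}
`result = len(entry)` → result = 3
So result = 3

Answer: 3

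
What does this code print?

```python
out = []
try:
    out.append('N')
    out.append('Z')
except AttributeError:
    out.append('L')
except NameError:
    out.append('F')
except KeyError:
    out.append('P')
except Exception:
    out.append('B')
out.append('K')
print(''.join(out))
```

Execution trace: 'N' (try body) → 'Z' (try body, no exception) → 'K' (after the try/except). Output: NZK

Answer: NZK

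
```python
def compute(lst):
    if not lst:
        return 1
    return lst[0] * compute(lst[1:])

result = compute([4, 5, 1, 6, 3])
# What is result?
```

Product over [4, 5, 1, 6, 3] = 4 * 5 * 1 * 6 * 3 = 360

Answer: 360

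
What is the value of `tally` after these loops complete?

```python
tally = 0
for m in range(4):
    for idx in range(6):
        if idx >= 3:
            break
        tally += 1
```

Inner breaks at 3, outer runs 4 times
`tally` takes the values: 0 → 1 → 2 → 3 → 4 → 5 → 6 → 7 → 8 → 9 → 10 → 11 → 12

Answer: 12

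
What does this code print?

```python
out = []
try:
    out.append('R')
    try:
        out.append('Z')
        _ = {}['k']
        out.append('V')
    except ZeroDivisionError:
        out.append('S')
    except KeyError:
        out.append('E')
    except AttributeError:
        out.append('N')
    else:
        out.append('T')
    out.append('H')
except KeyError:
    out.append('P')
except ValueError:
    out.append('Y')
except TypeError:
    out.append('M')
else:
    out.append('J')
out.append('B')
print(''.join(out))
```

Execution trace: 'R' (try body) → 'Z' (inner try body) → 'E' (inner except KeyError) → 'H' (try body, no exception) → 'J' (else) → 'B' (after the try/except). Output: RZEHJB

Answer: RZEHJB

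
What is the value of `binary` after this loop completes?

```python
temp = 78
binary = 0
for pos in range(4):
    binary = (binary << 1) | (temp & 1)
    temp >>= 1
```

Reverse lowest 4 bits of 78
`binary` takes the values: 0 → 1 → 3 → 7

Answer: 7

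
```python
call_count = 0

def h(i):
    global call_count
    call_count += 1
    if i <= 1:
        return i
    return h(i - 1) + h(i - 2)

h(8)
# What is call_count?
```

Calls(i) = 1 + Calls(i-1) + Calls(i-2); Calls(0)=Calls(1)=1. For i=8 this gives 67.

Answer: 67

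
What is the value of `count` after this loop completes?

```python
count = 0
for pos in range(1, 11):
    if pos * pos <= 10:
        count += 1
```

Count numbers where pos² ≤ 10
`count` takes the values: 0 → 1 → 2 → 3

Answer: 3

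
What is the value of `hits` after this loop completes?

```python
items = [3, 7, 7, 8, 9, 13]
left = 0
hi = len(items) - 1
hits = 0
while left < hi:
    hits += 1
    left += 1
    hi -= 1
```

Iterations until pointers meet (list length 6)
`hits` takes the values: 0 → 1 → 2 → 3

Answer: 3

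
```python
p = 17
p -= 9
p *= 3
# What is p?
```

Trace:
`p = 17` → p = 17
`p -= 9` → p = 8
`p *= 3` → p = 24
So p = 24

Answer: 24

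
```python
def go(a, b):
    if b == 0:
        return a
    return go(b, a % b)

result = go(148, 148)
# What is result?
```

go(148, 148) -> go(148, 0) -> 148

Answer: 148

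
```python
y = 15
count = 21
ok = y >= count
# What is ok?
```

Trace:
`y = 15` → y = 15
`count = 21` → count = 21
`ok = y >= count` → ok = False
So ok = False

Answer: False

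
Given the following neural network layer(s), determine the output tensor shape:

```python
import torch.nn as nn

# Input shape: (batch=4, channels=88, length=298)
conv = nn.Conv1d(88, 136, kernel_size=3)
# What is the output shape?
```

Input: (4, 88, 298) -> Output: (4, 136, 296)

Answer: (4, 136, 296)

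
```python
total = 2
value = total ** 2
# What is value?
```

Trace:
`total = 2` → total = 2
`value = total ** 2` → value = 4
So value = 4

Answer: 4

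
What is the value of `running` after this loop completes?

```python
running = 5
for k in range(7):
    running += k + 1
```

Start at 5, add 1 to 7 = 33
`running` takes the values: 5 → 6 → 8 → 11 → 15 → 20 → 26 → 33

Answer: 33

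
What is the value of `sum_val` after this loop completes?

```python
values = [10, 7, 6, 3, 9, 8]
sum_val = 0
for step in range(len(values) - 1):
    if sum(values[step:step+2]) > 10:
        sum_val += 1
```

Count windows with sum > 10
`sum_val` takes the values: 0 → 1 → 2 → 3 → 4

Answer: 4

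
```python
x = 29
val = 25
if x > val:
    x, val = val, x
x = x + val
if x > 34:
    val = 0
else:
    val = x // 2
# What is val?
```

Trace:
`x = 29` → x = 29
`val = 25` → val = 25
`if x > val: ...` → x > val is True → x = 25; val = 29
`x = x + val` → x = 54
`if x > 34: ...` → x > 34 is True → val = 0
So val = 0

Answer: 0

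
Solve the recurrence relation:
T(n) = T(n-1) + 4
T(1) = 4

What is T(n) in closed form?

Unrolling: T(n) = T(1) + 4·(n-1) = 4 + 4(n-1) = 4n.

Answer: T(n) = 4n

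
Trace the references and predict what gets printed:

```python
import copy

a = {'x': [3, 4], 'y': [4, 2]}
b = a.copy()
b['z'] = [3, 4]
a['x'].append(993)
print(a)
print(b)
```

Key concept: shallow copy of dict with mutable values.
Step by step:
`a = {'x': [3, 4], 'y': [4, 2]}` → a = {'x': [3, 4], 'y': [4, 2]}
`b = a.copy()` → b = {'x': [3, 4], 'y': [4, 2]}
`b['z'] = [3, 4]` → b = {'x': [3, 4], 'y': [4, 2], 'z': [3, 4]}
`a['x'].append(993)` → a = {'x': [3, 4, 993], 'y': [4, 2]}; b = {'x': [3, 4, 993], 'y': [4, 2], 'z': [3, 4]}
`print(a)` → prints {'x': [3, 4, 993], 'y': [4, 2]}
`print(b)` → prints {'x': [3, 4, 993], 'y': [4, 2], 'z': [3, 4]}

Answer:
{'x': [3, 4, 993], 'y': [4, 2]}
{'x': [3, 4, 993], 'y': [4, 2], 'z': [3, 4]}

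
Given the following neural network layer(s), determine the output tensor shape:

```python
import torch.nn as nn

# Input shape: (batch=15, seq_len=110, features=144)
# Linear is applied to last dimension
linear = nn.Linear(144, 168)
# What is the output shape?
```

Input: (15, 110, 144) -> Output: (15, 110, 168)

Answer: (15, 110, 168)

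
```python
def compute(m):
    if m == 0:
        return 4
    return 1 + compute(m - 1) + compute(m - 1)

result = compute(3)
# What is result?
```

compute(m) = 1 + 2·compute(m-1), compute(0)=4. Closed form: (4+1)·2^3 - 1 = 39.

Answer: 39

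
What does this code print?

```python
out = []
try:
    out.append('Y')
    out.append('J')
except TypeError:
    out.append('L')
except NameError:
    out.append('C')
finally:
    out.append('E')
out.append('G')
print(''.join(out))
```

Execution trace: 'Y' (try body) → 'J' (try body, no exception) → 'E' (finally) → 'G' (after the try/except). Output: YJEG

Answer: YJEG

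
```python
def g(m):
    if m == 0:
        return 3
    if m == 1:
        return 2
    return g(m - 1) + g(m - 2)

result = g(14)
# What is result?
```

Build up from base cases: g(0)=3, g(1)=2, g(2)=5, g(3)=7, g(4)=12, g(5)=19, g(6)=31, ..., g(14)=1453

Answer: 1453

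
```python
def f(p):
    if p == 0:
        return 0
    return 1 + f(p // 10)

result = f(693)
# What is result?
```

Count of digits of 693: 3

Answer: 3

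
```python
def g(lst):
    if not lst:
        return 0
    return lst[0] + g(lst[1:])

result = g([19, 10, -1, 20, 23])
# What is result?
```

19 + 10 + (-1) + 20 + 23 + 0 = 71

Answer: 71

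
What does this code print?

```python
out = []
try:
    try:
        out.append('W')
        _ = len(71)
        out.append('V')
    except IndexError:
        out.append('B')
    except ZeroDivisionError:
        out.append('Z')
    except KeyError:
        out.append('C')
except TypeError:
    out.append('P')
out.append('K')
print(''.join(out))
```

Execution trace: 'W' (try body) → 'P' (outer except TypeError) → 'K' (after the try/except). Output: WPK

Answer: WPK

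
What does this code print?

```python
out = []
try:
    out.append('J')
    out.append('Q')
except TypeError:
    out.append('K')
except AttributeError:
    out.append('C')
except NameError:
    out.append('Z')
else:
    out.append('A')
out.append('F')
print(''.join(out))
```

Execution trace: 'J' (try body) → 'Q' (try body, no exception) → 'A' (else) → 'F' (after the try/except). Output: JQAF

Answer: JQAF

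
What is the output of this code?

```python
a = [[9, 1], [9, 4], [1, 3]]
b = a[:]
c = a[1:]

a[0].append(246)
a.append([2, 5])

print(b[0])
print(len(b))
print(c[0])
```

Key concept: slice with nested mutation.
Step by step:
`a = [[9, 1], [9, 4], [1, 3]]` → a = [[9, 1], [9, 4], [1, 3]]
`b = a[:]` → b = [[9, 1], [9, 4], [1, 3]]
`c = a[1:]` → c = [[9, 4], [1, 3]]
`a[0].append(246)` → a = [[9, 1, 246], [9, 4], [1, 3]]; b = [[9, 1, 246], [9, 4], [1, 3]]
`a.append([2, 5])` → a = [[9, 1, 246], [9, 4], [1, 3], [2, 5]]
`print(b[0])` → prints [9, 1, 246]
`print(len(b))` → prints 3
`print(c[0])` → prints [9, 4]

Answer:
[9, 1, 246]
3
[9, 4]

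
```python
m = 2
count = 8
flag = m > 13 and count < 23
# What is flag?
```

Trace:
`m = 2` → m = 2
`count = 8` → count = 8
`flag = m > 13 and count < 23` → flag = False
So flag = False

Answer: False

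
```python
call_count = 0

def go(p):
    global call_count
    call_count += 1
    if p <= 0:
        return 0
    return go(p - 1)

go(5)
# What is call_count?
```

Linear recursion stepping by 1: 6 calls from p=5 down to ≤0.

Answer: 6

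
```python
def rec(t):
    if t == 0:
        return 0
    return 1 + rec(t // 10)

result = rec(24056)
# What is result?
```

Count of digits of 24056: 5

Answer: 5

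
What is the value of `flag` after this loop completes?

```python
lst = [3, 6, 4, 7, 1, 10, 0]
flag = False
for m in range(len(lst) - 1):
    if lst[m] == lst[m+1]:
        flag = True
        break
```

Check consecutive duplicates in [3, 6, 4, 7, 1, 10, 0]
`flag` takes the values: False

Answer: False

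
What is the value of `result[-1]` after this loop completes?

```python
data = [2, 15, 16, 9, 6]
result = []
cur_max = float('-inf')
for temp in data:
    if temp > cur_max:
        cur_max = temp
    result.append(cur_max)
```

Running max ends at 16
`result` takes the values: [] → [2] → [2, 15] → [2, 15, 16] → [2, 15, 16, 16] → [2, 15, 16, 16, 16]
So `result[-1]` = 16

Answer: 16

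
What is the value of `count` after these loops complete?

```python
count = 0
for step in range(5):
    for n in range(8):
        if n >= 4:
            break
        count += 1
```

Inner breaks at 4, outer runs 5 times
`count` takes the values: 0 → 1 → 2 → 3 → 4 → 5 → 6 → 7 → 8 → 9 → 10 → 11 → 12 → 13 → 14 → 15 → 16 → 17 → 18 → 19 → 20

Answer: 20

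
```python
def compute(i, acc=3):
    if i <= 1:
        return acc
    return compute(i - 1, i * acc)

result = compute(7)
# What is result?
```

Accumulator trace (n, acc): (7, 3) -> (6, 21) -> (5, 126) -> (4, 630) -> (3, 2520) -> (2, 7560) -> (1, 15120) -> return 15120

Answer: 15120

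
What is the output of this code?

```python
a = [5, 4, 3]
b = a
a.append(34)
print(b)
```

Key concept: basic list aliasing.
Step by step:
`a = [5, 4, 3]` → a = [5, 4, 3]
`b = a` → b = [5, 4, 3] (same object as a)
`a.append(34)` → a = [5, 4, 3, 34] (same object as b); b = [5, 4, 3, 34] (same object as a)
`print(b)` → prints [5, 4, 3, 34]

Answer: [5, 4, 3, 34]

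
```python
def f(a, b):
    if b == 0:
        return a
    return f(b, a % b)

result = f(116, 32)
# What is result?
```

f(116, 32) -> f(32, 20) -> f(20, 12) -> f(12, 8) -> f(8, 4) -> f(4, 0) -> 4

Answer: 4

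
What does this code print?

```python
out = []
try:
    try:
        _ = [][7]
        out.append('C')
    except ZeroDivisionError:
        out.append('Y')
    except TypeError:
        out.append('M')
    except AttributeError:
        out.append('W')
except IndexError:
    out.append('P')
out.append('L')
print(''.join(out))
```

Execution trace: 'P' (outer except IndexError) → 'L' (after the try/except). Output: PL

Answer: PL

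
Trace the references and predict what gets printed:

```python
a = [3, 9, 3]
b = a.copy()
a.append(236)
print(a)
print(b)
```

Key concept: list.copy() creates independent copy.
Step by step:
`a = [3, 9, 3]` → a = [3, 9, 3]
`b = a.copy()` → b = [3, 9, 3]
`a.append(236)` → a = [3, 9, 3, 236]
`print(a)` → prints [3, 9, 3, 236]
`print(b)` → prints [3, 9, 3]

Answer:
[3, 9, 3, 236]
[3, 9, 3]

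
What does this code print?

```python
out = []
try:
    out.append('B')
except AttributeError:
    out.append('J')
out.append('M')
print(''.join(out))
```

Execution trace: 'B' (try body, no exception) → 'M' (after the try/except). Output: BM

Answer: BM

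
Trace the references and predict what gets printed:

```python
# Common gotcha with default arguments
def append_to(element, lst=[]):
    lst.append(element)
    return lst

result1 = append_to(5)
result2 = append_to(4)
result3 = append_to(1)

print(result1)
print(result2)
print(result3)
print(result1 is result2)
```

Key concept: mutable default argument gotcha.
Step by step:
`result1 = append_to(5)` → result1 = [5]
`result2 = append_to(4)` → result1 = [5, 4] (same object as result2); result2 = [5, 4] (same object as result1)
`result3 = append_to(1)` → result1 = [5, 4, 1] (same object as result2, result3); result2 = [5, 4, 1] (same object as result1, result3); result3 = [5, 4, 1] (same object as result1, result2)
`print(result1)` → prints [5, 4, 1]
`print(result2)` → prints [5, 4, 1]
`print(result3)` → prints [5, 4, 1]
`print(result1 is result2)` → prints True

Answer:
[5, 4, 1]
[5, 4, 1]
[5, 4, 1]
True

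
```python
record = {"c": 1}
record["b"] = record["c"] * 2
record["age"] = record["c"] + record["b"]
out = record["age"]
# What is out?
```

Trace:
`record = {"c": 1}` → record = {'c': 1}
`record["b"] = record["c"] * 2` → record = {'c': 1, 'b': 2}
`record["age"] = record["c"] + record["b"]` → record = {'c': 1, 'b': 2, 'age': 3}
`out = record["age"]` → out = 3
So out = 3

Answer: 3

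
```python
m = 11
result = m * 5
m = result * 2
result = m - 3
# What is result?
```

Trace:
`m = 11` → m = 11
`result = m * 5` → result = 55
`m = result * 2` → m = 110
`result = m - 3` → result = 107
So result = 107

Answer: 107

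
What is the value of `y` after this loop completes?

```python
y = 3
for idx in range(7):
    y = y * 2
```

Multiply by 2, 7 times: 3 * 2^7 = 384
`y` takes the values: 3 → 6 → 12 → 24 → 48 → 96 → 192 → 384

Answer: 384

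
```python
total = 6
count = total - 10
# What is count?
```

Trace:
`total = 6` → total = 6
`count = total - 10` → count = -4
So count = -4

Answer: -4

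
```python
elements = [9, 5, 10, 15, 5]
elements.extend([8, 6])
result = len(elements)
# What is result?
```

Trace:
`elements = [9, 5, 10, 15, 5]` → elements = [9, 5, 10, 15, 5]
`elements.extend([8, 6])` → elements = [9, 5, 10, 15, 5, 8, 6]
`result = len(elements)` → result = 7
So result = 7

Answer: 7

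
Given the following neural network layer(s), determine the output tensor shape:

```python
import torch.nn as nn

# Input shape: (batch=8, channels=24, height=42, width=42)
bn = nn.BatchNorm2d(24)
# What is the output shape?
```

Input: (8, 24, 42, 42) -> Output: (8, 24, 42, 42)

Answer: (8, 24, 42, 42)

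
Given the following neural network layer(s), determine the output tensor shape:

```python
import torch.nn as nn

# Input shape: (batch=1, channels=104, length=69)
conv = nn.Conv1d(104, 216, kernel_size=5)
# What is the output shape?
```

Input: (1, 104, 69) -> Output: (1, 216, 65)

Answer: (1, 216, 65)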